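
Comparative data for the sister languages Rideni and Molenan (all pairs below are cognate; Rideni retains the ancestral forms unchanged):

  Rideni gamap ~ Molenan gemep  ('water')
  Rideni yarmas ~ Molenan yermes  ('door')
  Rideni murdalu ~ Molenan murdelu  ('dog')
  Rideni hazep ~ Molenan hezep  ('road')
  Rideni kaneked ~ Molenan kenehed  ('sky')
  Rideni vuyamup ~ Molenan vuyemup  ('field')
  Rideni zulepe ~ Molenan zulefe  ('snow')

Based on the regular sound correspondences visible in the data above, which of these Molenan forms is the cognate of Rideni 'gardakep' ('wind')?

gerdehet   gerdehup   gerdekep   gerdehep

yarmas ~ yermes — Rideni a corresponds to Molenan e after a consonant, before r.
yarmas ~ yermes, murdalu ~ murdelu — Rideni a corresponds to Molenan e after a consonant, before a consonant other than r, m, n, p, b, f, v.
kaneked ~ kenehed — Rideni k corresponds to Molenan h between vowels (before a front vowel).
Applying these to Rideni 'gardakep':
  gardakep → gerdakep   (a→e after a consonant, before r)
  gerdakep → gerdekep   (a→e after a consonant, before a consonant other than r, m, n, p, b, f, v)
  gerdekep → gerdehep   (k→h between vowels (before a front vowel))
So the Molenan cognate is 'gerdehep'.

gerdehep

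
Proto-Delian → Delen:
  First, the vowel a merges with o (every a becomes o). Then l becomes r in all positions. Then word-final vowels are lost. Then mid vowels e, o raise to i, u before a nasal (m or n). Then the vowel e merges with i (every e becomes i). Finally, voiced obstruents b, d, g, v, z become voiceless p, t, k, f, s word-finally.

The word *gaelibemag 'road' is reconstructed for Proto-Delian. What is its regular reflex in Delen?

goiribimok

Delen: *gaelibemag > goelibemog > goeribemog > goeribimog > goiribimog > goiribimok  (by vowel merger, unconditioned shift, pre-nasal raising, vowel merger, final devoicing)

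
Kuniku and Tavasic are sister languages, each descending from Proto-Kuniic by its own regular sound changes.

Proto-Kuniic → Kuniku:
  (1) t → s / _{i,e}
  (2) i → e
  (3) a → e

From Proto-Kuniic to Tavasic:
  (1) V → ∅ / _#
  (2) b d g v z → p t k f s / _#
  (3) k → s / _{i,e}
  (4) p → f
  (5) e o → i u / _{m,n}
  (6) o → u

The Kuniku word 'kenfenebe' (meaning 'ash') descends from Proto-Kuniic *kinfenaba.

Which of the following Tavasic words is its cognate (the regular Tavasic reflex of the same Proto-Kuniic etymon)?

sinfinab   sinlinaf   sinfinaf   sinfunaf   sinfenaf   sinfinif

Tavasic: *kinfenaba
  kinfenaba → kinfenab   [apocope]
  kinfenab → kinfenap   [final devoicing]
  kinfenap → sinfenap   [palatalisation]
  sinfenap → sinfenaf   [unconditioned shift]
  sinfenaf → sinfinaf   [pre-nasal raising]
  sinfinaf (rule 6 does not apply)
  giving Tavasic sinfinaf.
The other candidates each miss or misapply at least one Tavasic change.

sinfinaf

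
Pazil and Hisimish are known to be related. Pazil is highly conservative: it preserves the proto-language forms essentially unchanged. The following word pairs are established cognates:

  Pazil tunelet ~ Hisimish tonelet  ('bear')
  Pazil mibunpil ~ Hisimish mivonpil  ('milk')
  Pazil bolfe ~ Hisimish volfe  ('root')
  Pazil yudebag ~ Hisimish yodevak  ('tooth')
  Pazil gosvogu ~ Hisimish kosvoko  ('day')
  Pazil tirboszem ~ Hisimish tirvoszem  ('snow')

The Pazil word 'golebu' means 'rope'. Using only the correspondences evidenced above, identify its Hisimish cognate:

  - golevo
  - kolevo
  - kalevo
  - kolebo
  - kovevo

kolevo

gosvogu ~ kosvoko — Pazil g corresponds to Hisimish k word-initially before a back vowel.
mibunpil ~ mivonpil — Pazil b corresponds to Hisimish v between vowels (before a back vowel).
gosvogu ~ kosvoko — Pazil u corresponds to Hisimish o word-finally.
Applying these to Pazil 'golebu':
  golebu → kolebu   (g→k word-initially before a back vowel)
  kolebu → kolevu   (b→v between vowels (before a back vowel))
  kolevu → kolevo   (u→o word-finally)
So the Hisimish cognate is 'kolevo'.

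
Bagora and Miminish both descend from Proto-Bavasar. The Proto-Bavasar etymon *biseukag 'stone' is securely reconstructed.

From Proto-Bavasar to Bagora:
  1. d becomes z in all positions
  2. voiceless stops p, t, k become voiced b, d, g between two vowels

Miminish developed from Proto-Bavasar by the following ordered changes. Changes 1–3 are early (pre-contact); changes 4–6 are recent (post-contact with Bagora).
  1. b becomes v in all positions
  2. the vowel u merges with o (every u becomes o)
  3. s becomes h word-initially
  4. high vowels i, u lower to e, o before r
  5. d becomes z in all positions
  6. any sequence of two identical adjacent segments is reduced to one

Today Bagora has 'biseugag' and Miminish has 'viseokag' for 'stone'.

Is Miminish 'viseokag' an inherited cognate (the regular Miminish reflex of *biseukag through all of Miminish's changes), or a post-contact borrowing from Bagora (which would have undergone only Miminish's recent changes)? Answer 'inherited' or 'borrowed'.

If inherited, *biseukag would pass through all of Miminish's changes:
Miminish: start from *biseukag.
  rule 1 (unconditioned shift): biseukag → viseukag
  rule 2 (vowel merger): viseukag → viseokag
  rule 3: no change — viseokag
  rule 4: no change — viseokag
  rule 5: no change — viseokag
  rule 6: no change — viseokag
  ⇒ Miminish viseokag
If borrowed from Bagora 'biseugag' after the early changes, it would undergo only the recent ones:
  rule 4 (pre-rhotic lowering): no change (biseugag)
  rule 5 (unconditioned shift): no change (biseugag)
  rule 6 (degemination): no change (biseugag)
  ⇒ as a loan: biseugag
Miminish 'viseokag' matches the inherited outcome exactly, so it is an inherited cognate, not a loan.

inherited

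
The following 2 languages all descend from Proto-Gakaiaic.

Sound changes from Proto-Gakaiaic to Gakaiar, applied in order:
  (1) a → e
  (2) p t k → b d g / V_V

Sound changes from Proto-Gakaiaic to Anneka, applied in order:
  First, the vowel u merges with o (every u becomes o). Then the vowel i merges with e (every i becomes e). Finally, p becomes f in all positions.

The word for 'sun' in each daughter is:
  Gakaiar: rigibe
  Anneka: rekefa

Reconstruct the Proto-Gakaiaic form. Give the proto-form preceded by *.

*rikipa

Position 4: Gakaiar has i, Anneka has e. Gakaiar preserves i here (none of its changes turn any other segment into i), so the proto-segment is *i.
Position 5: Gakaiar has b, Anneka has f. Taking the neighbouring segments as reconstructed: Gakaiar b could go back to *p or *b; Anneka f could go back to *p or *f — the one source consistent with every daughter is *p.
This points to *rikipa. Verify forward in each daughter:
Gakaiar: start from *rikipa.
  rule 1 (vowel merger): rikipa → rikipe
  rule 2 (intervocalic voicing): rikipe → rigibe
  ⇒ Gakaiar rigibe
Anneka: *rikipa > rekepa > rekefa  (by vowel merger, unconditioned shift)
No other proto-form is consistent with every reflex, so the reconstruction is *rikipa.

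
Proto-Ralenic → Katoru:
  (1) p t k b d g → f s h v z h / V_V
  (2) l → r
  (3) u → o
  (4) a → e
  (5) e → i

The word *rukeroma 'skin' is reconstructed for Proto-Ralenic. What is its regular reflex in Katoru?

Katoru: start from *rukeroma.
  rule 1 (intervocalic lenition): rukeroma → ruheroma
  rule 2: no change — ruheroma
  rule 3 (vowel merger): ruheroma → roheroma
  rule 4 (vowel merger): roheroma → roherome
  rule 5 (vowel merger): roherome → rohiromi
  ⇒ Katoru rohiromi

rohiromi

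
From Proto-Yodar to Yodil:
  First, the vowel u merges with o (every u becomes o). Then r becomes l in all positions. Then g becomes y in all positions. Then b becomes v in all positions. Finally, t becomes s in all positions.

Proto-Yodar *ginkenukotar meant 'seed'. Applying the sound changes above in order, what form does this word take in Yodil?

yinkenokosal

Yodil: *ginkenukotar
  ginkenukotar → ginkenokotar   [vowel merger]
  ginkenokotar → ginkenokotal   [unconditioned shift]
  ginkenokotal → yinkenokotal   [unconditioned shift]
  yinkenokotal (rule 4 does not apply)
  yinkenokotal → yinkenokosal   [unconditioned shift]
  giving Yodil yinkenokosal.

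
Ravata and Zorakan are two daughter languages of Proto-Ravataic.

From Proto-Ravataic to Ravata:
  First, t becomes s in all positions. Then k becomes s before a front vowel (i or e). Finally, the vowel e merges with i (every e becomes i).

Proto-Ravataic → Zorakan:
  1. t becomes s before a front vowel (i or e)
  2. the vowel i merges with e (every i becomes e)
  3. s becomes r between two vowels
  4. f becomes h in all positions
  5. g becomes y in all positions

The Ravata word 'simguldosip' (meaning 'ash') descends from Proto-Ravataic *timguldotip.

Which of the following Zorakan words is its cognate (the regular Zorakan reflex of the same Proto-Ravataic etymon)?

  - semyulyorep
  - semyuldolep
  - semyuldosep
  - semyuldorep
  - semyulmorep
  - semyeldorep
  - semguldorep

Zorakan: *timguldotip > simguldosip > semguldosep > semguldorep > semyuldorep  (by palatalisation, vowel merger, rhotacism, unconditioned shift)
Among the options, 'semyuldorep' alone shows every Zorakan change applied in order.

semyuldorep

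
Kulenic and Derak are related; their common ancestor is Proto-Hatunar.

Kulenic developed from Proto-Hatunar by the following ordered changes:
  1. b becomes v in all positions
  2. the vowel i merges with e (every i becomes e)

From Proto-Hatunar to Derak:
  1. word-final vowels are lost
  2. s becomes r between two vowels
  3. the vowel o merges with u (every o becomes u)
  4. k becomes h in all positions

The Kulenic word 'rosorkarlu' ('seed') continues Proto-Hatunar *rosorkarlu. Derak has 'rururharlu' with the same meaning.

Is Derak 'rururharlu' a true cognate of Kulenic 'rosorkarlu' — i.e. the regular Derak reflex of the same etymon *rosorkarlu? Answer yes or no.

Derive the expected Derak reflex of *rosorkarlu:
Derak: *rosorkarlu > rosorkarl > rororkarl > rururkarl > rururharl  (by apocope, rhotacism, vowel merger, unconditioned shift)
The regular Derak reflex would be 'rururharl', but the attested form is 'rururharlu'. The correspondence is irregular, so they are not cognates (the Derak form has a different source).

no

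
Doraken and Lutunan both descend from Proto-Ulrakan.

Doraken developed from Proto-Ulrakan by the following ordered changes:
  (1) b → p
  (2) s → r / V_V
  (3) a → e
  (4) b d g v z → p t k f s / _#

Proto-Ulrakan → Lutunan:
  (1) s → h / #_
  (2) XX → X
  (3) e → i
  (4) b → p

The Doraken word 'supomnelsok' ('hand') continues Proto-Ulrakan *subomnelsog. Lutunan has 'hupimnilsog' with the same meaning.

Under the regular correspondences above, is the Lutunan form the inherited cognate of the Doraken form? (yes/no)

no

Derive the expected Lutunan reflex of *subomnelsog:
Lutunan: start from *subomnelsog.
  rule 1 (debuccalisation): subomnelsog → hubomnelsog
  rule 2: no change — hubomnelsog
  rule 3 (vowel merger): hubomnelsog → hubomnilsog
  rule 4 (unconditioned shift): hubomnilsog → hupomnilsog
  ⇒ Lutunan hupomnilsog
The regular Lutunan reflex would be 'hupomnilsog', but the attested form is 'hupimnilsog'. The correspondence is irregular, so they are not cognates (the Lutunan form has a different source).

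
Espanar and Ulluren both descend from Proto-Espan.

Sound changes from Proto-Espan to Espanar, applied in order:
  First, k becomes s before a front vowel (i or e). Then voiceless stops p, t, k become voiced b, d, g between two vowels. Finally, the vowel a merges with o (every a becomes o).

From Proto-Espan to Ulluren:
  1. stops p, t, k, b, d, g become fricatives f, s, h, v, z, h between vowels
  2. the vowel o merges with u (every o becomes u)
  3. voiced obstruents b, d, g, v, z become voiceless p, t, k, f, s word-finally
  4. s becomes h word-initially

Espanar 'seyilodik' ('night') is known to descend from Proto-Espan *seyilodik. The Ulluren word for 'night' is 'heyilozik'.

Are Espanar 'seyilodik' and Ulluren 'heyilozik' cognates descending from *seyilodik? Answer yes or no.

no

Derive the expected Ulluren reflex of *seyilodik:
Ulluren: *seyilodik
  seyilodik → seyilozik   [intervocalic lenition]
  seyilozik → seyiluzik   [vowel merger]
  seyiluzik (rule 3 does not apply)
  seyiluzik → heyiluzik   [debuccalisation]
  giving Ulluren heyiluzik.
The regular Ulluren reflex would be 'heyiluzik', but the attested form is 'heyilozik'. The correspondence is irregular, so they are not cognates (the Ulluren form has a different source).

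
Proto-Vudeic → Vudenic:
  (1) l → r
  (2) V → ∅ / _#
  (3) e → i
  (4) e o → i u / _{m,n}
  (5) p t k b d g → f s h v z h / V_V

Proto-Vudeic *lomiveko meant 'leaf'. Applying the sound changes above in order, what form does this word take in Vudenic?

rumivik

Vudenic: *lomiveko
  lomiveko → romiveko   [unconditioned shift]
  romiveko → romivek   [apocope]
  romivek → romivik   [vowel merger]
  romivik → rumivik   [pre-nasal raising]
  rumivik (rule 5 does not apply)
  giving Vudenic rumivik.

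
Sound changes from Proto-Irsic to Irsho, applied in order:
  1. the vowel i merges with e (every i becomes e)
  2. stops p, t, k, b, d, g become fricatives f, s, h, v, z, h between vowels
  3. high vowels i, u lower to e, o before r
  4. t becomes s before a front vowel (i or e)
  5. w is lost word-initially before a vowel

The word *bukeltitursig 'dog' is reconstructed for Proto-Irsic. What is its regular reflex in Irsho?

Irsho: start from *bukeltitursig.
  rule 1 (vowel merger): bukeltitursig → bukelteturseg
  rule 2 (intervocalic lenition): bukelteturseg → buheltesurseg
  rule 3 (pre-rhotic lowering): buheltesurseg → buheltesorseg
  rule 4 (palatalisation): buheltesorseg → buhelsesorseg
  rule 5: no change — buhelsesorseg
  ⇒ Irsho buhelsesorseg

buhelsesorseg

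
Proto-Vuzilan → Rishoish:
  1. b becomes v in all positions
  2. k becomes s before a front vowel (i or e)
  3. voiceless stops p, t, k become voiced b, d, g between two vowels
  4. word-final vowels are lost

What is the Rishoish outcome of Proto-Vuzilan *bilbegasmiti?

vilvegasmid

Rishoish: start from *bilbegasmiti.
  rule 1 (unconditioned shift): bilbegasmiti → vilvegasmiti
  rule 2: no change — vilvegasmiti
  rule 3 (intervocalic voicing): vilvegasmiti → vilvegasmidi
  rule 4 (apocope): vilvegasmidi → vilvegasmid
  ⇒ Rishoish vilvegasmid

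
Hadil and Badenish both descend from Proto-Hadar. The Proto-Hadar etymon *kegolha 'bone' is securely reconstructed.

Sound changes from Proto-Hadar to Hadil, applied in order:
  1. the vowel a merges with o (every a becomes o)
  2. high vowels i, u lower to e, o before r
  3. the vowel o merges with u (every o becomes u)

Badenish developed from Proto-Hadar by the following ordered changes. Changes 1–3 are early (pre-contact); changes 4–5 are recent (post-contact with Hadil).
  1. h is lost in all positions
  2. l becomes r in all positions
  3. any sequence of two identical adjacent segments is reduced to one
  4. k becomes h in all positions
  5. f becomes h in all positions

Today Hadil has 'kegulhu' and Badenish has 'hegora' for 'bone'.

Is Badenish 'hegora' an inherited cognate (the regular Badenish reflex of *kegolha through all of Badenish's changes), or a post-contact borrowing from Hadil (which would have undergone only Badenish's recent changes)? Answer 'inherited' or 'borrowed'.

If inherited, *kegolha would pass through all of Badenish's changes:
Badenish: start from *kegolha.
  rule 1 (h-loss): kegolha → kegola
  rule 2 (unconditioned shift): kegola → kegora
  rule 3: no change — kegora
  rule 4 (unconditioned shift): kegora → hegora
  rule 5: no change — hegora
  ⇒ Badenish hegora
If borrowed from Hadil 'kegulhu' after the early changes, it would undergo only the recent ones:
  rule 4 (unconditioned shift): kegulhu → hegulhu
  rule 5 (unconditioned shift): no change (hegulhu)
  ⇒ as a loan: hegulhu
Badenish 'hegora' matches the inherited outcome exactly, so it is an inherited cognate, not a loan.

inherited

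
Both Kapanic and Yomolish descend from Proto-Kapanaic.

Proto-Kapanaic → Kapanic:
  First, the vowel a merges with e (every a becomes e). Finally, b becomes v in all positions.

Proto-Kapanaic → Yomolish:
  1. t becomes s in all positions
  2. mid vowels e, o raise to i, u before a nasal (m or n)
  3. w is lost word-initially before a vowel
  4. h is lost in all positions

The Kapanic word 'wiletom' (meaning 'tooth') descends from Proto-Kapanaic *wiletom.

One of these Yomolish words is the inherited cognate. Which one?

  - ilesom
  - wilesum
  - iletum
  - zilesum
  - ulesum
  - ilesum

ilesum

Yomolish: *wiletom
  wiletom → wilesom   [unconditioned shift]
  wilesom → wilesum   [pre-nasal raising]
  wilesum → ilesum   [glide loss]
  ilesum (rule 4 does not apply)
  giving Yomolish ilesum.
Among the options, 'ilesum' alone shows every Yomolish change applied in order.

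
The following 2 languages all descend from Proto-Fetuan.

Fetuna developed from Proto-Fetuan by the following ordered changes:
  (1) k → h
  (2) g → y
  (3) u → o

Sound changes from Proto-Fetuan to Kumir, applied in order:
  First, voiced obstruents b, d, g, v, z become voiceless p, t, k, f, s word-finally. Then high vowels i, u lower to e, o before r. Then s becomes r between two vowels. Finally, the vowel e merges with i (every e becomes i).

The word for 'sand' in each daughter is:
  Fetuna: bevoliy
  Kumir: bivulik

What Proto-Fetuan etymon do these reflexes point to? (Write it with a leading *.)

Position 7: Fetuna has y, Kumir has k. Taking the neighbouring segments as reconstructed: Fetuna y could go back to *g or *y; Kumir k could go back to *k or *g — the one source consistent with every daughter is *g.
Position 2: Fetuna has e, Kumir has i. Fetuna preserves e here (none of its changes turn any other segment into e), so the proto-segment is *e.
Position 4: Fetuna has o, Kumir has u. Kumir preserves u here (none of its changes turn any other segment into u), so the proto-segment is *u.
Continuing position by position gives *bevulig; check it forward:
Fetuna: *bevulig
  bevulig (rule 1 does not apply)
  bevulig → bevuliy   [unconditioned shift]
  bevuliy → bevoliy   [vowel merger]
  giving Fetuna bevoliy.
Kumir: *bevulig > bevulik > bivulik  (by final devoicing, vowel merger)
Only *bevulig yields all of Fetuna bevoliy, Kumir bivulik.

*bevulig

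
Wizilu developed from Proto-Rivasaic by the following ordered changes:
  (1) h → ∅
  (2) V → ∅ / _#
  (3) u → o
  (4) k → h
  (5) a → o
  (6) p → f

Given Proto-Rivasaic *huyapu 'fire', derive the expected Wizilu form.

Wizilu: start from *huyapu.
  rule 1 (h-loss): huyapu → uyapu
  rule 2 (apocope): uyapu → uyap
  rule 3 (vowel merger): uyap → oyap
  rule 4: no change — oyap
  rule 5 (vowel merger): oyap → oyop
  rule 6 (unconditioned shift): oyop → oyof
  ⇒ Wizilu oyof

oyof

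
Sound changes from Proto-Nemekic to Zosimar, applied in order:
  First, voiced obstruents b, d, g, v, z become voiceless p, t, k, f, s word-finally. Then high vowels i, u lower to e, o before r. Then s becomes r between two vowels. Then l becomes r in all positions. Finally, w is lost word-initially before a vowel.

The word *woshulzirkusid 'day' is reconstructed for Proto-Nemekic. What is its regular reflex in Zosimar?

Zosimar: *woshulzirkusid > woshulzirkusit > woshulzerkusit > woshulzerkurit > woshurzerkurit > oshurzerkurit  (by final devoicing, pre-rhotic lowering, rhotacism, unconditioned shift, glide loss)

oshurzerkurit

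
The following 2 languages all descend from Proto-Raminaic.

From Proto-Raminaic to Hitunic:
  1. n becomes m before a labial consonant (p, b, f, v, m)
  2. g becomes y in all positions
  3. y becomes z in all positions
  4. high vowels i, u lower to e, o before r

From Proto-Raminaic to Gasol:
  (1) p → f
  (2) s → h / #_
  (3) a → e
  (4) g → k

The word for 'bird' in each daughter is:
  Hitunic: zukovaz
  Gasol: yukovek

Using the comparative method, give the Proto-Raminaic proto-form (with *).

*yukovag

Position 1: Hitunic has z, Gasol has y. Gasol preserves y here (none of its changes turn any other segment into y), so the proto-segment is *y.
Position 7: Hitunic has z, Gasol has k. Taking the neighbouring segments as reconstructed: Hitunic z could go back to *g or *z or *y; Gasol k could go back to *k or *g — the one source consistent with every daughter is *g.
Verify the candidate proto-form against each daughter:
Hitunic: *yukovag > yukovay > zukovaz  (by unconditioned shift, unconditioned shift)
Gasol: *yukovag > yukoveg > yukovek  (by vowel merger, unconditioned shift)
No other proto-form is consistent with every reflex, so the reconstruction is *yukovag.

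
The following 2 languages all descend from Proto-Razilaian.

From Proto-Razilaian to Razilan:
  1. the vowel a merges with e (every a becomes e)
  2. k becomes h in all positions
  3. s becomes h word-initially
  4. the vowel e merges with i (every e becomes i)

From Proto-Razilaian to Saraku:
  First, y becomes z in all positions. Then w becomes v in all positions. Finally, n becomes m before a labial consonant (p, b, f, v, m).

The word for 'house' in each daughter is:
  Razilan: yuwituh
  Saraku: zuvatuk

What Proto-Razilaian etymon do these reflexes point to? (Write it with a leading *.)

*yuwatuk

Position 4: Razilan has i, Saraku has a. Saraku preserves a here (none of its changes turn any other segment into a), so the proto-segment is *a.
Position 3: Razilan has w, Saraku has v. Razilan preserves w here (none of its changes turn any other segment into w), so the proto-segment is *w.
Verify the candidate proto-form against each daughter:
Razilan: *yuwatuk
  yuwatuk → yuwetuk   [vowel merger]
  yuwetuk → yuwetuh   [unconditioned shift]
  yuwetuh (rule 3 does not apply)
  yuwetuh → yuwituh   [vowel merger]
  giving Razilan yuwituh.
Saraku: *yuwatuk > zuwatuk > zuvatuk  (by unconditioned shift, unconditioned shift)
Only *yuwatuk yields all of Razilan yuwituh, Saraku zuvatuk.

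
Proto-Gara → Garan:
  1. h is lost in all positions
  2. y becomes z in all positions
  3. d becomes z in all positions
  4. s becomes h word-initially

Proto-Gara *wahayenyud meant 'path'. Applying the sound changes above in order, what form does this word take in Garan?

waazenzuz

Garan: *wahayenyud > waayenyud > waazenzud > waazenzuz  (by h-loss, unconditioned shift, unconditioned shift)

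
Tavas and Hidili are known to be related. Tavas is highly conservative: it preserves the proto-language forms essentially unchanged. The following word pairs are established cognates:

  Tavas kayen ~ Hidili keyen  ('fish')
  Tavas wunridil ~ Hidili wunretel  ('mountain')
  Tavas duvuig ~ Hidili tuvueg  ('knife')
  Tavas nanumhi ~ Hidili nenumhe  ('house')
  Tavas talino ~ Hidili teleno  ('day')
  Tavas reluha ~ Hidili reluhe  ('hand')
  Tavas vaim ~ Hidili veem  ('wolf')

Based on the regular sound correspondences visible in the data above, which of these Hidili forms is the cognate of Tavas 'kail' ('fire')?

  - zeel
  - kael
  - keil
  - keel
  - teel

vaim ~ veem — Tavas a corresponds to Hidili e after a consonant, before a front vowel.
duvuig ~ tuvueg — Tavas i corresponds to Hidili e after a vowel, before a consonant other than r, m, n, p, b, f, v.
Applying these to Tavas 'kail':
  kail → keil   (a→e after a consonant, before a front vowel)
  keil → keel   (i→e after a vowel, before a consonant other than r, m, n, p, b, f, v)
So the Hidili cognate is 'keel'.

keel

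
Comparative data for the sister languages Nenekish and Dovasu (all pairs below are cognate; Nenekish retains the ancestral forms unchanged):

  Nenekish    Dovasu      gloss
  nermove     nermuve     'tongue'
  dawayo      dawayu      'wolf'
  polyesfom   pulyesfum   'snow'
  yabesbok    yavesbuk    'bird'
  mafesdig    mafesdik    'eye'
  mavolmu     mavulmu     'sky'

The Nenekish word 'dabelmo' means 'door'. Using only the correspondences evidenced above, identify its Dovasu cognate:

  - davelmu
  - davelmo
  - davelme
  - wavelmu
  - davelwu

yabesbok ~ yavesbuk — Nenekish b corresponds to Dovasu v between vowels (before a front vowel).
dawayo ~ dawayu — Nenekish o corresponds to Dovasu u word-finally.
Applying these to Nenekish 'dabelmo':
  dabelmo → davelmo   (b→v between vowels (before a front vowel))
  davelmo → davelmu   (o→u word-finally)
So the Dovasu cognate is 'davelmu'.

davelmu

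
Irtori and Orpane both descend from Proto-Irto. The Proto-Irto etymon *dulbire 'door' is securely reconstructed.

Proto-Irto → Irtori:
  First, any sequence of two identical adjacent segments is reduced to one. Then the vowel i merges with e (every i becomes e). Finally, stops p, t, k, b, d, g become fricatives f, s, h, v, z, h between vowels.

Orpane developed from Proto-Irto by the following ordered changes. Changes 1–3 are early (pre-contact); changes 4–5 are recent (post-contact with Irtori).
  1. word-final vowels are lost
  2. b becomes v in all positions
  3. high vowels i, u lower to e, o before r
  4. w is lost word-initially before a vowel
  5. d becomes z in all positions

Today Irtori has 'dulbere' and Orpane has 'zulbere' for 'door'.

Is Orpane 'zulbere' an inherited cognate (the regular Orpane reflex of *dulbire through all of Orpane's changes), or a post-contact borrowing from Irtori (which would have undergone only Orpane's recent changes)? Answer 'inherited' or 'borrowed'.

If inherited, *dulbire would pass through all of Orpane's changes:
Orpane: *dulbire
  dulbire → dulbir   [apocope]
  dulbir → dulvir   [unconditioned shift]
  dulvir → dulver   [pre-rhotic lowering]
  dulver (rule 4 does not apply)
  dulver → zulver   [unconditioned shift]
  giving Orpane zulver.
If borrowed from Irtori 'dulbere' after the early changes, it would undergo only the recent ones:
  rule 4 (glide loss): no change (dulbere)
  rule 5 (unconditioned shift): dulbere → zulbere
  ⇒ as a loan: zulbere
Orpane 'zulbere' matches the loan outcome 'zulbere', not the inherited 'zulver' — it skipped the early Orpane changes, so it was borrowed from Irtori.

borrowed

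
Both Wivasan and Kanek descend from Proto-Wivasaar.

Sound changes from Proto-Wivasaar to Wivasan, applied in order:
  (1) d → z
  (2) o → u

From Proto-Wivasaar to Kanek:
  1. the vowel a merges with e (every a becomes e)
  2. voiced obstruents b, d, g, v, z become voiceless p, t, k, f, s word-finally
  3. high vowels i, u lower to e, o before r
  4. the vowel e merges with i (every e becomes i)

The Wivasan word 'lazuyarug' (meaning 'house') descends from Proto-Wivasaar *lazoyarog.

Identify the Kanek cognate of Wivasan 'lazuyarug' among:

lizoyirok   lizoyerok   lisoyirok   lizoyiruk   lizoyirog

lizoyirok

Kanek: *lazoyarog
  lazoyarog → lezoyerog   [vowel merger]
  lezoyerog → lezoyerok   [final devoicing]
  lezoyerok (rule 3 does not apply)
  lezoyerok → lizoyirok   [vowel merger]
  giving Kanek lizoyirok.
Only 'lizoyirok' matches the regular Kanek development of *lazoyarog.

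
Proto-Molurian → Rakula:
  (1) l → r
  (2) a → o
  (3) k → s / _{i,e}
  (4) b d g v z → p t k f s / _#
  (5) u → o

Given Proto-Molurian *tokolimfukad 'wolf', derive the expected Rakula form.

Rakula: start from *tokolimfukad.
  rule 1 (unconditioned shift): tokolimfukad → tokorimfukad
  rule 2 (vowel merger): tokorimfukad → tokorimfukod
  rule 3: no change — tokorimfukod
  rule 4 (final devoicing): tokorimfukod → tokorimfukot
  rule 5 (vowel merger): tokorimfukot → tokorimfokot
  ⇒ Rakula tokorimfokot

tokorimfokot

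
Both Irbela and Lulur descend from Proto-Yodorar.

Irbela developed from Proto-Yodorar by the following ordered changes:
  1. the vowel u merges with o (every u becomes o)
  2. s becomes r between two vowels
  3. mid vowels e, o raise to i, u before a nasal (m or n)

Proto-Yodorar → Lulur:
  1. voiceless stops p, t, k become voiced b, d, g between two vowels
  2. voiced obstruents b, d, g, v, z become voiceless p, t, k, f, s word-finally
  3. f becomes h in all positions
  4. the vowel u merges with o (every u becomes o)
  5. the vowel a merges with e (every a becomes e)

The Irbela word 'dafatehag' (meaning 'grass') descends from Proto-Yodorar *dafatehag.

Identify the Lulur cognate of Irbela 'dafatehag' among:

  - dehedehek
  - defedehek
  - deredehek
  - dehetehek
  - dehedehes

Lulur: start from *dafatehag.
  rule 1 (intervocalic voicing): dafatehag → dafadehag
  rule 2 (final devoicing): dafadehag → dafadehak
  rule 3 (unconditioned shift): dafadehak → dahadehak
  rule 4: no change — dahadehak
  rule 5 (vowel merger): dahadehak → dehedehek
  ⇒ Lulur dehedehek
Only 'dehedehek' matches the regular Lulur development of *dafatehag.

dehedehek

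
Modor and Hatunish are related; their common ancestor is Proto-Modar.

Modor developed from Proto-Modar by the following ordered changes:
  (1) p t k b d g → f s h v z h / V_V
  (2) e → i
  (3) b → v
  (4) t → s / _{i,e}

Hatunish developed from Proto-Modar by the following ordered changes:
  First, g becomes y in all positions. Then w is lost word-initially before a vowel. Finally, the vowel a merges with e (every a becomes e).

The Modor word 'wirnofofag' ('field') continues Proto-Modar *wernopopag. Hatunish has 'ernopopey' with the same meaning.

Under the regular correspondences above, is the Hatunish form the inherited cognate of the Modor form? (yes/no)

yes

Derive the expected Hatunish reflex of *wernopopag:
Hatunish: *wernopopag > wernopopay > ernopopay > ernopopey  (by unconditioned shift, glide loss, vowel merger)
Hatunish 'ernopopey' matches the regular reflex exactly, so the pair is cognate.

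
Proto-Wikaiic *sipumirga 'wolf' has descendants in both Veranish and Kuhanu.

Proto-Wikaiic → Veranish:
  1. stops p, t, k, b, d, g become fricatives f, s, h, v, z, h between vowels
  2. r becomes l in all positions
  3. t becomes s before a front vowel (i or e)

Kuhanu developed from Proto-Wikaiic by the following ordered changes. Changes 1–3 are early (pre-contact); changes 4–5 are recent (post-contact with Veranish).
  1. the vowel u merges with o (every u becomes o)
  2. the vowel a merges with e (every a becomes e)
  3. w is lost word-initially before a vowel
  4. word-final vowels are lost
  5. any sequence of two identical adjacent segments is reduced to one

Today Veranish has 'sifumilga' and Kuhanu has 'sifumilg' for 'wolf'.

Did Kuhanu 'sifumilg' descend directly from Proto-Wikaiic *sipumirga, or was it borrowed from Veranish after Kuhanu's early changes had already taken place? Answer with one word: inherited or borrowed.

borrowed

If inherited, *sipumirga would pass through all of Kuhanu's changes:
Kuhanu: *sipumirga > sipomirga > sipomirge > sipomirg  (by vowel merger, vowel merger, apocope)
If borrowed from Veranish 'sifumilga' after the early changes, it would undergo only the recent ones:
  rule 4 (apocope): sifumilga → sifumilg
  rule 5 (degemination): no change (sifumilg)
  ⇒ as a loan: sifumilg
Kuhanu 'sifumilg' matches the loan outcome 'sifumilg', not the inherited 'sipomirg' — it skipped the early Kuhanu changes, so it was borrowed from Veranish.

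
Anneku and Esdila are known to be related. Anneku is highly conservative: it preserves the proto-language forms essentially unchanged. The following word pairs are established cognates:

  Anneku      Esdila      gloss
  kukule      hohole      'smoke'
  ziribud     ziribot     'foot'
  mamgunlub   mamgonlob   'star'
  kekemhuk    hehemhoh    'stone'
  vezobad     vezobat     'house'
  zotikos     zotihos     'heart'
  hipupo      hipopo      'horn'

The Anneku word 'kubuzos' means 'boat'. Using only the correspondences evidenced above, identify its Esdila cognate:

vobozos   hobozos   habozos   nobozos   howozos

kukule ~ hohole — Anneku k corresponds to Esdila h word-initially before a back vowel.
mamgunlub ~ mamgonlob — Anneku u corresponds to Esdila o after a consonant, before a labial obstruent.
kukule ~ hohole, ziribud ~ ziribot — Anneku u corresponds to Esdila o after a consonant, before a consonant other than r, m, n, p, b, f, v.
Applying these to Anneku 'kubuzos':
  kubuzos → hubuzos   (k→h word-initially before a back vowel)
  hubuzos → hobuzos   (u→o after a consonant, before a labial obstruent)
  hobuzos → hobozos   (u→o after a consonant, before a consonant other than r, m, n, p, b, f, v)
So the Esdila cognate is 'hobozos'.

hobozos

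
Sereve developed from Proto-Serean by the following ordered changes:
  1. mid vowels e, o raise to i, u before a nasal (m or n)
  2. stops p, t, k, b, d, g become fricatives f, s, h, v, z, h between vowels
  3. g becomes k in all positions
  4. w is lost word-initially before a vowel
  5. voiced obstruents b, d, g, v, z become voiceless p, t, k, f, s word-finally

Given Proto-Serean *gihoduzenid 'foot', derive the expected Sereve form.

Sereve: *gihoduzenid
  gihoduzenid → gihoduzinid   [pre-nasal raising]
  gihoduzinid → gihozuzinid   [intervocalic lenition]
  gihozuzinid → kihozuzinid   [unconditioned shift]
  kihozuzinid (rule 4 does not apply)
  kihozuzinid → kihozuzinit   [final devoicing]
  giving Sereve kihozuzinit.

kihozuzinit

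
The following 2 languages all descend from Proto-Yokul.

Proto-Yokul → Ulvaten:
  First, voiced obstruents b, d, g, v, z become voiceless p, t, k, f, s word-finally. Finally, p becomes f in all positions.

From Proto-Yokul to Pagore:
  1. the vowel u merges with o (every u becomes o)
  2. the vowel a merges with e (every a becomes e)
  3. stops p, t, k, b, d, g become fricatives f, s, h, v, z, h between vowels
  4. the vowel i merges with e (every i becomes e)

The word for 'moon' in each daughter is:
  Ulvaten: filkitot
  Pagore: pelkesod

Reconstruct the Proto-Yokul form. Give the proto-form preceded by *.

Position 8: Ulvaten has t, Pagore has d. Pagore preserves d here (none of its changes turn any other segment into d), so the proto-segment is *d.
Position 5: Ulvaten has i, Pagore has e. Ulvaten preserves i here (none of its changes turn any other segment into i), so the proto-segment is *i.
This points to *pilkitod. Verify forward in each daughter:
Ulvaten: start from *pilkitod.
  rule 1 (final devoicing): pilkitod → pilkitot
  rule 2 (unconditioned shift): pilkitot → filkitot
  ⇒ Ulvaten filkitot
Pagore: *pilkitod > pilkisod > pelkesod  (by intervocalic lenition, vowel merger)
No other proto-form is consistent with every reflex, so the reconstruction is *pilkitod.

*pilkitod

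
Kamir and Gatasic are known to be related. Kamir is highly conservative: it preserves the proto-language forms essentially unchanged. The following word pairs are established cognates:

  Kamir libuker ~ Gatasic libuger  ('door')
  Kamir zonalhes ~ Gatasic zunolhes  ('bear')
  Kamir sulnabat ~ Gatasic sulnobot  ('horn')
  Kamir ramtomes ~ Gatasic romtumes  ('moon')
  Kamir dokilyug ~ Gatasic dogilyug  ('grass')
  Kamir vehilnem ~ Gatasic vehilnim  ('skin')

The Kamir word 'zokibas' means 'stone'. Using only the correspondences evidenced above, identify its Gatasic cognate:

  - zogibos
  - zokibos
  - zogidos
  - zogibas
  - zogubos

zogibos

dokilyug ~ dogilyug — Kamir k corresponds to Gatasic g between vowels (before a front vowel).
zonalhes ~ zunolhes, sulnabat ~ sulnobot — Kamir a corresponds to Gatasic o after a consonant, before a consonant other than r, m, n, p, b, f, v.
Applying these to Kamir 'zokibas':
  zokibas → zogibas   (k→g between vowels (before a front vowel))
  zogibas → zogibos   (a→o after a consonant, before a consonant other than r, m, n, p, b, f, v)
So the Gatasic cognate is 'zogibos'.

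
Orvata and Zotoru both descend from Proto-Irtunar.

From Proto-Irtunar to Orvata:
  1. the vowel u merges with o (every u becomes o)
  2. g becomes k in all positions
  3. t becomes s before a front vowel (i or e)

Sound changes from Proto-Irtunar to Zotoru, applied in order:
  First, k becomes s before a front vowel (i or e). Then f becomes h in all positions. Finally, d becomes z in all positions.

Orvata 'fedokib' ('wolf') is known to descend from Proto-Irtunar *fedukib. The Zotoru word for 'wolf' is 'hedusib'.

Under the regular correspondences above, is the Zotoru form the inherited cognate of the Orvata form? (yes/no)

Derive the expected Zotoru reflex of *fedukib:
Zotoru: start from *fedukib.
  rule 1 (palatalisation): fedukib → fedusib
  rule 2 (unconditioned shift): fedusib → hedusib
  rule 3 (unconditioned shift): hedusib → hezusib
  ⇒ Zotoru hezusib
The regular Zotoru reflex would be 'hezusib', but the attested form is 'hedusib'. The correspondence is irregular, so they are not cognates (the Zotoru form has a different source).

no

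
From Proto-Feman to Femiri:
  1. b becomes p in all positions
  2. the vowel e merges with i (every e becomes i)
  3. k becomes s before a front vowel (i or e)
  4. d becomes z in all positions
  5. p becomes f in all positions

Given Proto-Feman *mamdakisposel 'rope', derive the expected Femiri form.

mamzasisfosil

Femiri: *mamdakisposel > mamdakisposil > mamdasisposil > mamzasisposil > mamzasisfosil  (by vowel merger, palatalisation, unconditioned shift, unconditioned shift)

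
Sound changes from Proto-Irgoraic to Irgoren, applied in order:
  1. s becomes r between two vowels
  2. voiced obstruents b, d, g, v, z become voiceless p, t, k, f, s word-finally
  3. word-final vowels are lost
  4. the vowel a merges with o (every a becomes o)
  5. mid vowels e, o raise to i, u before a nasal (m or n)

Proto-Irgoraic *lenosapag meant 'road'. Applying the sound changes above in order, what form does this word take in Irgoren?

linoropok

Irgoren: start from *lenosapag.
  rule 1 (rhotacism): lenosapag → lenorapag
  rule 2 (final devoicing): lenorapag → lenorapak
  rule 3: no change — lenorapak
  rule 4 (vowel merger): lenorapak → lenoropok
  rule 5 (pre-nasal raising): lenoropok → linoropok
  ⇒ Irgoren linoropok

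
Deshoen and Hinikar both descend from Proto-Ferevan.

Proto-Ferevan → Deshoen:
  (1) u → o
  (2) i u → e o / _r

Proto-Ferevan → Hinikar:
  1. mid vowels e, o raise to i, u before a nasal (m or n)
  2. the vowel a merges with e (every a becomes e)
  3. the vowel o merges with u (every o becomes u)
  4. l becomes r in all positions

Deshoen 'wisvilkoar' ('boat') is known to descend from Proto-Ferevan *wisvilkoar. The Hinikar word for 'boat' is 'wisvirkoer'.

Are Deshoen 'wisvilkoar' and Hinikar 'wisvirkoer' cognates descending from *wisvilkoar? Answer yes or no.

no

Derive the expected Hinikar reflex of *wisvilkoar:
Hinikar: start from *wisvilkoar.
  rule 1: no change — wisvilkoar
  rule 2 (vowel merger): wisvilkoar → wisvilkoer
  rule 3 (vowel merger): wisvilkoer → wisvilkuer
  rule 4 (unconditioned shift): wisvilkuer → wisvirkuer
  ⇒ Hinikar wisvirkuer
The regular Hinikar reflex would be 'wisvirkuer', but the attested form is 'wisvirkoer'. The correspondence is irregular, so they are not cognates (the Hinikar form has a different source).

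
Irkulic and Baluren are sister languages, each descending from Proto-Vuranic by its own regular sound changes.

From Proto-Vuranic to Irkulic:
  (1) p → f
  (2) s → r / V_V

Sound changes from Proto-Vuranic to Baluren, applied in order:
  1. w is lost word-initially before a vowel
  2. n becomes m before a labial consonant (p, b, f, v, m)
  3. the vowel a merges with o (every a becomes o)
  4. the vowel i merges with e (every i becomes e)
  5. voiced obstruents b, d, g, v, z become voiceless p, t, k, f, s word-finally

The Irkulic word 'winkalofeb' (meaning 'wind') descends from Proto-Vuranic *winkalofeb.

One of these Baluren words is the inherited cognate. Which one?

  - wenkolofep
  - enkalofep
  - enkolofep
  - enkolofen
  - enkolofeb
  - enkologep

Baluren: *winkalofeb > inkalofeb > inkolofeb > enkolofeb > enkolofep  (by glide loss, vowel merger, vowel merger, final devoicing)
Only 'enkolofep' matches the regular Baluren development of *winkalofeb.

enkolofep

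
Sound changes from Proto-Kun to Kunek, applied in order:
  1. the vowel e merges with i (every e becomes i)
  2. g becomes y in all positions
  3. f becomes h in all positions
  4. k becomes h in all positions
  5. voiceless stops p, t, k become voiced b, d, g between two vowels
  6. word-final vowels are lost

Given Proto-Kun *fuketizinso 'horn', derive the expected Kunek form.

Kunek: start from *fuketizinso.
  rule 1 (vowel merger): fuketizinso → fukitizinso
  rule 2: no change — fukitizinso
  rule 3 (unconditioned shift): fukitizinso → hukitizinso
  rule 4 (unconditioned shift): hukitizinso → huhitizinso
  rule 5 (intervocalic voicing): huhitizinso → huhidizinso
  rule 6 (apocope): huhidizinso → huhidizins
  ⇒ Kunek huhidizins

huhidizins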